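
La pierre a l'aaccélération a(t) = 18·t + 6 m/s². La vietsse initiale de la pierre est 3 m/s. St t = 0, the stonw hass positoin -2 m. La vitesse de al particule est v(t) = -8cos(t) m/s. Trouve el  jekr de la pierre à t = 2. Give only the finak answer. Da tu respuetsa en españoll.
En t = 2, j = 18.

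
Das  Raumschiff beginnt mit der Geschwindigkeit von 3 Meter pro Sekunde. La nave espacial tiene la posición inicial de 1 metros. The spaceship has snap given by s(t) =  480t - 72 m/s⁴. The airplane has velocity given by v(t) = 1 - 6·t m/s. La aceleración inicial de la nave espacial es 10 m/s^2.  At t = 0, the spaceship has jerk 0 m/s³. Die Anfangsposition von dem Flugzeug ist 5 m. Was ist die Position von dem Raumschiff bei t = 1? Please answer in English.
We need to integrate our snap equation s(t) = 480·t - 72 4 times. Integrating snap and using the initial condition j(0) = 0, we get j(t) = 24·t·(10·t - 3). The antiderivative of jerk, with a(0) = 10, gives acceleration: a(t) = 80·t^3 - 36·t^2 + 10. Integrating acceleration and using the initial condition v(0) = 3, we get v(t) = 20·t^4 - 12·t^3 + 10·t + 3. The integral of velocity is position. Using x(0) = 1, we get x(t) = 4·t^5 - 3·t^4 + 5·t^2 + 3·t + 1. Using x(t) = 4·t^5 - 3·t^4 + 5·t^2 + 3·t + 1 and substituting t = 1, we find x = 10.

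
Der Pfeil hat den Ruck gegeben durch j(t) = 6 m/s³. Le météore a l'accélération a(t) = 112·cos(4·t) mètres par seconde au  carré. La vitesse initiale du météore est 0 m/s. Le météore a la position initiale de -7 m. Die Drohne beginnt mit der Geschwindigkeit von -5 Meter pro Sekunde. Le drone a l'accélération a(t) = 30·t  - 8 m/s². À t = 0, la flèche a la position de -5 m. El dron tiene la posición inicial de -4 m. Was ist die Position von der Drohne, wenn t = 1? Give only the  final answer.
Bei t = 1, x = -8.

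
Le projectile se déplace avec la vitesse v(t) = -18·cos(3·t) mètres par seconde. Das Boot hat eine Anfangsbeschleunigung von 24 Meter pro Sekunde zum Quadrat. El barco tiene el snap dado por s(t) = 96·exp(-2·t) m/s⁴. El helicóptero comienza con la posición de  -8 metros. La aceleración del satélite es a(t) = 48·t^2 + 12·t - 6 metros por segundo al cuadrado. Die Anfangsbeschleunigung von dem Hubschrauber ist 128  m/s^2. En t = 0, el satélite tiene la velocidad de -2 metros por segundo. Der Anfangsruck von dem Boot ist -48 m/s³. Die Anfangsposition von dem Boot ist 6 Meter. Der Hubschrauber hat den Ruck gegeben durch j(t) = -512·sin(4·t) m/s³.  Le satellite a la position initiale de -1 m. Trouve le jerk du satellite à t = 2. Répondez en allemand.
Wir müssen unsere Gleichung für die Beschleunigung a(t) = 48·t^2 + 12·t - 6 1-mal ableiten. Durch Ableiten von der Beschleunigung erhalten wir den Ruck: j(t) = 96·t + 12. Wir haben den Ruck j(t) = 96·t + 12. Durch Einsetzen von t = 2: j(2) = 204.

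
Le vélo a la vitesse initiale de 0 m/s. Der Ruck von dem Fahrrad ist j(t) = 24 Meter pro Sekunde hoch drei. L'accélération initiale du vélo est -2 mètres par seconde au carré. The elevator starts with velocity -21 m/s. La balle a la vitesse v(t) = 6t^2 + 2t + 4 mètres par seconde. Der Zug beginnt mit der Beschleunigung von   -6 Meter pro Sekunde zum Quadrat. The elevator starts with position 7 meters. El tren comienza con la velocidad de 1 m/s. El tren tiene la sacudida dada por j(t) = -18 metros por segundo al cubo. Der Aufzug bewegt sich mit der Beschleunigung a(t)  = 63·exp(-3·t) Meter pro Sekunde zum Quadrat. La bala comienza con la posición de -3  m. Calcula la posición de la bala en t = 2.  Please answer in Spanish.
Partiendo de la velocidad v(t) = 6·t^2 + 2·t + 4, tomamos 1 antiderivada. La integral de la velocidad, con x(0) = -3, da la posición: x(t) = 2·t^3 + t^2 + 4·t - 3. Usando x(t) = 2·t^3 + t^2 + 4·t - 3 y sustituyendo t = 2, encontramos x = 25.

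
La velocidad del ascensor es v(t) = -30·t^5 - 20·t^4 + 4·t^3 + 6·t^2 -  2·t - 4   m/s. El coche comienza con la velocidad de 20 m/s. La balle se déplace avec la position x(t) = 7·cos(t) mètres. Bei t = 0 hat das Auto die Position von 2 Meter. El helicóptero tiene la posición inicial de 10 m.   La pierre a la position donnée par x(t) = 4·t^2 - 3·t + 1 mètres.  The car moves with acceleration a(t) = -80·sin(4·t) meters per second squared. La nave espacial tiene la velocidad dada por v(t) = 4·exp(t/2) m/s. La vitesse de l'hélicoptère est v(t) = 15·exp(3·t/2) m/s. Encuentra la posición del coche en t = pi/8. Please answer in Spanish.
Debemos encontrar la antiderivada de nuestra ecuación de la aceleración a(t) = -80·sin(4·t) 2 veces. Integrando la aceleración y usando la condición inicial v(0) = 20, obtenemos v(t) = 20·cos(4·t). Tomando ∫v(t)dt y aplicando x(0) = 2, encontramos x(t) = 5·sin(4·t) + 2. De la ecuación de la posición x(t) = 5·sin(4·t) + 2, sustituimos t = pi/8 para obtener x = 7.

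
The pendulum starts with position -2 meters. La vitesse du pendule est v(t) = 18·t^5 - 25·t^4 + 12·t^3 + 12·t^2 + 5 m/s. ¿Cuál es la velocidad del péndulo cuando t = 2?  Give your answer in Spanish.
Usando v(t) = 18·t^5 - 25·t^4 + 12·t^3 + 12·t^2 + 5 y sustituyendo t = 2, encontramos v = 325.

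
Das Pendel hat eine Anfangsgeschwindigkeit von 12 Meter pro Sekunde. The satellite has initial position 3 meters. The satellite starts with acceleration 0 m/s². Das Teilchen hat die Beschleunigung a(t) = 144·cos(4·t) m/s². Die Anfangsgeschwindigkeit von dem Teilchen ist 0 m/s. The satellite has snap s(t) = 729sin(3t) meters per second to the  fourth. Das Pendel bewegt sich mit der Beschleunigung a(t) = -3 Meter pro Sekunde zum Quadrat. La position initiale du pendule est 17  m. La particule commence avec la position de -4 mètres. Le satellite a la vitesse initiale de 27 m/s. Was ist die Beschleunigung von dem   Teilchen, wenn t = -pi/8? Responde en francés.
Nous avons l'accélération a(t) = 144·cos(4·t). En substituant t = -pi/8: a(-pi/8) = 0.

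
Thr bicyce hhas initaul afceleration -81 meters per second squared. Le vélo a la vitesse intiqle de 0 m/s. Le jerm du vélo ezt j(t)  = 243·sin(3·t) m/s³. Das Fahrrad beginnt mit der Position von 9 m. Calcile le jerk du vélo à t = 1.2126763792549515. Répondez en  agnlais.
From the given jerk equation j(t) = 243·sin(3·t), we substitute t = 1.2126763792549515 to get j = -115.739738909980.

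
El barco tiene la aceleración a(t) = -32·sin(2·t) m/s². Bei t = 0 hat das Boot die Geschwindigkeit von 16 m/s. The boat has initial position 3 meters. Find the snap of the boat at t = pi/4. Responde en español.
Para resolver esto, necesitamos tomar 2 derivadas de nuestra ecuación de la aceleración a(t) = -32·sin(2·t). Tomando d/dt de a(t), encontramos j(t) = -64·cos(2·t). Tomando d/dt de j(t), encontramos s(t) = 128·sin(2·t). De la ecuación del snap s(t) = 128·sin(2·t), sustituimos t = pi/4 para obtener s = 128.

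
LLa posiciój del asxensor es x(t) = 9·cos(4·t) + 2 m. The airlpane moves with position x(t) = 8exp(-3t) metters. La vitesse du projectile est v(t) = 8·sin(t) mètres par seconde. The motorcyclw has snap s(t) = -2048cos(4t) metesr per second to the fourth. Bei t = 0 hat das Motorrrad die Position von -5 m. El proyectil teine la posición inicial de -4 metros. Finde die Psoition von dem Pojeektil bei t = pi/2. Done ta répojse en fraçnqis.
Nous devons trouver l'intégrale de notre équation de la vitesse v(t) = 8·sin(t) 1 fois. En prenant ∫v(t)dt et en appliquant x(0) = -4, nous trouvons x(t) = 4 - 8·cos(t). En utilisant x(t) = 4 - 8·cos(t) et en substituant t = pi/2, nous trouvons x = 4.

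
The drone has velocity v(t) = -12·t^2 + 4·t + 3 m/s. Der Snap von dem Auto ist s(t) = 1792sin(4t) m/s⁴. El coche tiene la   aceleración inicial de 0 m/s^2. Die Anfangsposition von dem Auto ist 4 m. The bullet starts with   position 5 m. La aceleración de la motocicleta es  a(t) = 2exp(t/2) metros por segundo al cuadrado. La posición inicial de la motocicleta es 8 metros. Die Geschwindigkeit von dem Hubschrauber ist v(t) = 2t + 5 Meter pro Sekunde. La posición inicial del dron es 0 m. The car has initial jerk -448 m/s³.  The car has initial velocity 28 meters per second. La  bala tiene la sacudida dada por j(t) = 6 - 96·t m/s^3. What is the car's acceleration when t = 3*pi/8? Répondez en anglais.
Starting from snap s(t) = 1792·sin(4·t), we take 2 antiderivatives. Taking ∫s(t)dt and applying j(0) = -448, we find j(t) = -448·cos(4·t). The antiderivative of jerk, with a(0) = 0, gives acceleration: a(t) = -112·sin(4·t). Using a(t) = -112·sin(4·t) and substituting t = 3*pi/8, we find a = 112.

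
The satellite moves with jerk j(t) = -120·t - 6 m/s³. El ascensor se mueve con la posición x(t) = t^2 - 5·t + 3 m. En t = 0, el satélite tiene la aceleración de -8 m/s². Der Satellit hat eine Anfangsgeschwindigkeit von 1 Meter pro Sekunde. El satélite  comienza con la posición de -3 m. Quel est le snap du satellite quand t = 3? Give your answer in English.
To solve this, we need to take 1 derivative of our jerk equation j(t) = -120·t - 6. The derivative of jerk gives snap: s(t) = -120. We have snap s(t) = -120. Substituting t = 3: s(3) = -120.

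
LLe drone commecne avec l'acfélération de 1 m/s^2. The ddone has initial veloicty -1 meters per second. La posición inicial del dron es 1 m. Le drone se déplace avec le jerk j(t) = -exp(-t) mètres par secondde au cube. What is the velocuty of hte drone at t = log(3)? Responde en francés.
Nous devons intégrer notre équation du jerk j(t) = -exp(-t) 2 fois. L'intégrale du jerk est l'accélération. En utilisant a(0) = 1, nous obtenons a(t) = exp(-t). En intégrant l'accélération et en utilisant la condition initiale v(0) = -1, nous obtenons v(t) = -exp(-t). De l'équation de la vitesse v(t) = -exp(-t), nous substituons t = log(3) pour obtenir v = -1/3.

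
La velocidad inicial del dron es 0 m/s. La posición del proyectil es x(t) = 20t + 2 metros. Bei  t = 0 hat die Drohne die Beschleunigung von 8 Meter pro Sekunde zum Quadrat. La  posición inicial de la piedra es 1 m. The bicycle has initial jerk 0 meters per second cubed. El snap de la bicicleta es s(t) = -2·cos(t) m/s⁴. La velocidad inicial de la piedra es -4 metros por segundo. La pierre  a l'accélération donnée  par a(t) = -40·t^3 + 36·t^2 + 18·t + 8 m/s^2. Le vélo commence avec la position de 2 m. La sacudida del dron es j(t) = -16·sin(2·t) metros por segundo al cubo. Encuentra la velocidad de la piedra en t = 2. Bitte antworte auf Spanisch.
Para resolver esto, necesitamos tomar 1 antiderivada de nuestra ecuación de la aceleración a(t) = -40·t^3 + 36·t^2 + 18·t + 8. La integral de la aceleración, con v(0) = -4, da la velocidad: v(t) = -10·t^4 + 12·t^3 + 9·t^2 + 8·t - 4. Tenemos la velocidad v(t) = -10·t^4 + 12·t^3 + 9·t^2 + 8·t - 4. Sustituyendo t = 2: v(2) = -16.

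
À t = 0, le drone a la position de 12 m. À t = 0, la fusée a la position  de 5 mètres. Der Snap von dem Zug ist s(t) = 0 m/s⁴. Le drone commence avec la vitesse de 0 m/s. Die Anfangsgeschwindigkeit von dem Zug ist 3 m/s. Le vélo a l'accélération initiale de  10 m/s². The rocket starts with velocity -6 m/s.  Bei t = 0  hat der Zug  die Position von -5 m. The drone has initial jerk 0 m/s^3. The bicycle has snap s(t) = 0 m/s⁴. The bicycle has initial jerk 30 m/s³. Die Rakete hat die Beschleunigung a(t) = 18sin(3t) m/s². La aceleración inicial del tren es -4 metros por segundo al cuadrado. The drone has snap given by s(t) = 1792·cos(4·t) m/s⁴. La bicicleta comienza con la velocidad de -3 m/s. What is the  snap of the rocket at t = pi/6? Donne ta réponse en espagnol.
Debemos derivar nuestra ecuación de la aceleración a(t) = 18·sin(3·t) 2 veces. Tomando d/dt de a(t), encontramos j(t) = 54·cos(3·t). Derivando la sacudida, obtenemos el snap: s(t) = -162·sin(3·t). Usando s(t) = -162·sin(3·t) y sustituyendo t = pi/6, encontramos s = -162.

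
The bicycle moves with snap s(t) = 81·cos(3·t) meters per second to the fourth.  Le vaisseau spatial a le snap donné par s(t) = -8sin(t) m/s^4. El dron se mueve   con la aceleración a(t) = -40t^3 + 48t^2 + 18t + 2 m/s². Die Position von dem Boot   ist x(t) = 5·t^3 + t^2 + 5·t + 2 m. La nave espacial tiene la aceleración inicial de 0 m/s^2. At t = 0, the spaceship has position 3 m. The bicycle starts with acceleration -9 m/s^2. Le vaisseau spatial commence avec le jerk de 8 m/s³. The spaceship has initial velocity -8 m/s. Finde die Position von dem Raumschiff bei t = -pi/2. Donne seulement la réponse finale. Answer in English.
The position at t = -pi/2 is x = 11.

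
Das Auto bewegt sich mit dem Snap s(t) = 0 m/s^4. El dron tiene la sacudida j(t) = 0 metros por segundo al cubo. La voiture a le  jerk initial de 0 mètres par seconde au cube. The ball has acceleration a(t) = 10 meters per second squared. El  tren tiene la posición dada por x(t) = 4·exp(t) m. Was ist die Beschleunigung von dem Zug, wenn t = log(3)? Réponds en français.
En partant de la position x(t) = 4·exp(t), nous prenons 2 dérivées. La dérivée de la position donne la vitesse: v(t) = 4·exp(t). En dérivant la vitesse, nous obtenons l'accélération: a(t) = 4·exp(t). Nous avons l'accélération a(t) = 4·exp(t). En substituant t = log(3): a(log(3)) = 12.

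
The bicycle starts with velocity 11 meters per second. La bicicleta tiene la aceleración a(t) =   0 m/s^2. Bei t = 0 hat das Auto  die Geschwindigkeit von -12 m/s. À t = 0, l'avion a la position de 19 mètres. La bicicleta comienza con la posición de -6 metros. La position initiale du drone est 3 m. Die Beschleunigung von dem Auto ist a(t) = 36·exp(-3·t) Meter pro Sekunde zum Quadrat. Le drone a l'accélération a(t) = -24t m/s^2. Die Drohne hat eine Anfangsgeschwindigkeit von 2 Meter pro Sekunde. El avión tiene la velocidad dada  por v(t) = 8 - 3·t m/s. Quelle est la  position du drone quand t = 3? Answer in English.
Starting from acceleration a(t) = -24·t, we take 2 antiderivatives. Taking ∫a(t)dt and applying v(0) = 2, we find v(t) = 2 - 12·t^2. Taking ∫v(t)dt and applying x(0) = 3, we find x(t) = -4·t^3 + 2·t + 3. We have position x(t) = -4·t^3 + 2·t + 3. Substituting t = 3: x(3) = -99.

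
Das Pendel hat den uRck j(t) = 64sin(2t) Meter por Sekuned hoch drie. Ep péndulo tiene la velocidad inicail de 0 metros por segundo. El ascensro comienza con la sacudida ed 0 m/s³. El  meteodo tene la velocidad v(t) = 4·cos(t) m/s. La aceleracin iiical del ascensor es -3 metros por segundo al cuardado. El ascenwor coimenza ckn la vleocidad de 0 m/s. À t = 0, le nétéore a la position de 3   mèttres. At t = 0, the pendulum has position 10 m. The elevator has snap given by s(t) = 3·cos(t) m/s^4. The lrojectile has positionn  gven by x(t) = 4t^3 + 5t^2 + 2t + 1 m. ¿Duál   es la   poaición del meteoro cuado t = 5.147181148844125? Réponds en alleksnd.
Wir müssen die Stammfunktion unserer Gleichung für die Geschwindigkeit v(t) = 4·cos(t) 1-mal finden. Mit ∫v(t)dt und Anwendung von x(0) = 3, finden wir x(t) = 4·sin(t) + 3. Mit x(t) = 4·sin(t) + 3 und Einsetzen von t = 5.147181148844125, finden wir x = -0.627830420343932.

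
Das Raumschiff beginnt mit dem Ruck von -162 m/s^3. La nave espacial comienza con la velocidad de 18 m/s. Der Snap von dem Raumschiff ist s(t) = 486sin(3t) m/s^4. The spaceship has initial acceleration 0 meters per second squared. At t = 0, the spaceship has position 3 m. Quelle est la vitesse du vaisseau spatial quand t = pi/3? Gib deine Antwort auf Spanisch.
Para resolver esto, necesitamos tomar 3 antiderivadas de nuestra ecuación del snap s(t) = 486·sin(3·t). La integral del snap, con j(0) = -162, da la sacudida: j(t) = -162·cos(3·t). Integrando la sacudida y usando la condición inicial a(0) = 0, obtenemos a(t) = -54·sin(3·t). La integral de la aceleración, con v(0) = 18, da la velocidad: v(t) = 18·cos(3·t). De la ecuación de la velocidad v(t) = 18·cos(3·t), sustituimos t = pi/3 para obtener v = -18.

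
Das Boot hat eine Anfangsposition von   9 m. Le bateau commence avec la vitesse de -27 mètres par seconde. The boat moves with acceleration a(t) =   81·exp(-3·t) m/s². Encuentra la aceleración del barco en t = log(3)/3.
De la ecuación de la aceleración a(t) = 81·exp(-3·t), sustituimos t = log(3)/3 para obtener a = 27.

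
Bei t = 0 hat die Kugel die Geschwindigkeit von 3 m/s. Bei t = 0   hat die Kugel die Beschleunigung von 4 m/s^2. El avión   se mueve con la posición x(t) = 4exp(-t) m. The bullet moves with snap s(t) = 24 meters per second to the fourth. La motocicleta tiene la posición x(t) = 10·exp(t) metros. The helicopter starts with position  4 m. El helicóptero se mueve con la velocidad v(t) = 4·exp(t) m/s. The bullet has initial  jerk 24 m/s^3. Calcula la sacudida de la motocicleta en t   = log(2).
Para resolver esto, necesitamos tomar 3 derivadas de nuestra ecuación de la posición x(t) = 10·exp(t). Tomando d/dt de x(t), encontramos v(t) = 10·exp(t). Derivando la velocidad, obtenemos la aceleración: a(t) = 10·exp(t). La derivada de la aceleración da la sacudida: j(t) = 10·exp(t). De la ecuación de la sacudida j(t) = 10·exp(t), sustituimos t = log(2) para obtener j = 20.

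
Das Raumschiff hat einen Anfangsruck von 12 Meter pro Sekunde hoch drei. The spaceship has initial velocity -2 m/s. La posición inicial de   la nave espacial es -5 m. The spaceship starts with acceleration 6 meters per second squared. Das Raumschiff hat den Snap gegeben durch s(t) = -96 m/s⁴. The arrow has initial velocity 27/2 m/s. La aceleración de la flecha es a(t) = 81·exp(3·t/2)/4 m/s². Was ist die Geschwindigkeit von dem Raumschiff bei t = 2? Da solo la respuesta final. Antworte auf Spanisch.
La respuesta es -94.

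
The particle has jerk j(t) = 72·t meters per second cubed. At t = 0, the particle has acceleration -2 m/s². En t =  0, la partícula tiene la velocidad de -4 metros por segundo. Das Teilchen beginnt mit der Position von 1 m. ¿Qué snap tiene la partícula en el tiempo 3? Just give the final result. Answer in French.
À t = 3, s = 72.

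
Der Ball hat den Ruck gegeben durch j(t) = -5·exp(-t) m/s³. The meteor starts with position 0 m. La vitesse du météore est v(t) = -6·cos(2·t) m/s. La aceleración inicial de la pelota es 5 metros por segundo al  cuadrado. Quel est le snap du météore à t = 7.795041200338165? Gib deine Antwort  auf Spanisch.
Debemos derivar nuestra ecuación de la velocidad v(t) = -6·cos(2·t) 3 veces. Tomando d/dt de v(t), encontramos a(t) = 12·sin(2·t). Derivando la aceleración, obtenemos la sacudida: j(t) = 24·cos(2·t). Derivando la sacudida, obtenemos el snap: s(t) = -48·sin(2·t). De la ecuación del snap s(t) = -48·sin(2·t), sustituimos t = 7.795041200338165 para obtener s = -5.64518624612290.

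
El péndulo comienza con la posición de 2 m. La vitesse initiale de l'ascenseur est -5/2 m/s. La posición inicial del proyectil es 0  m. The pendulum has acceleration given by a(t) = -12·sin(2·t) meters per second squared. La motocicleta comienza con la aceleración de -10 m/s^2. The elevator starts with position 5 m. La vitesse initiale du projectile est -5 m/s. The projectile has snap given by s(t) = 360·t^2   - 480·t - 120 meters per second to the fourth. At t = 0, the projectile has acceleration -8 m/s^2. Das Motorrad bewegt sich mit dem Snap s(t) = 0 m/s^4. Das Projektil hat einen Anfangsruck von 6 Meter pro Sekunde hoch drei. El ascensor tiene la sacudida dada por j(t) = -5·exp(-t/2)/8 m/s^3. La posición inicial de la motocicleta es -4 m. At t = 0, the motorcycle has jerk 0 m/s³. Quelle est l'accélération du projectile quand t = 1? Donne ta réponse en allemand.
Um dies zu lösen, müssen wir 2 Stammfunktionen unserer Gleichung für den Snap s(t) = 360·t^2 - 480·t - 120 finden. Durch Integration von dem Snap und Verwendung der Anfangsbedingung j(0) = 6, erhalten wir j(t) = 120·t^3 - 240·t^2 - 120·t + 6. Die Stammfunktion von dem Ruck ist die Beschleunigung. Mit a(0) = -8 erhalten wir a(t) = 30·t^4 - 80·t^3 - 60·t^2 + 6·t - 8. Aus der Gleichung für die Beschleunigung a(t) = 30·t^4 - 80·t^3 - 60·t^2 + 6·t - 8, setzen wir t = 1 ein und erhalten a = -112.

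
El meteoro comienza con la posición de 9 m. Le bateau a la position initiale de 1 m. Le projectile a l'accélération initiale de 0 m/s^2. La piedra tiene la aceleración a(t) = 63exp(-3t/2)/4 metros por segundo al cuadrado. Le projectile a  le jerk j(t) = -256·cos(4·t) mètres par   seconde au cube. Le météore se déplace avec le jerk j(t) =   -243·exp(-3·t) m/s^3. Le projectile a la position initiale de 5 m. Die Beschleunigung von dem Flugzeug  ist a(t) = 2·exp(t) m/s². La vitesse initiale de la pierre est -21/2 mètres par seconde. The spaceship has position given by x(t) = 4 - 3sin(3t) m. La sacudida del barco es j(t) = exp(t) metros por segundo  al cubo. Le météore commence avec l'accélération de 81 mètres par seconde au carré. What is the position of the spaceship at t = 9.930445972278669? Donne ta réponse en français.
De l'équation de la position x(t) = 4 - 3·sin(3·t), nous substituons t = 9.930445972278669 pour obtenir x = 6.99566063046091.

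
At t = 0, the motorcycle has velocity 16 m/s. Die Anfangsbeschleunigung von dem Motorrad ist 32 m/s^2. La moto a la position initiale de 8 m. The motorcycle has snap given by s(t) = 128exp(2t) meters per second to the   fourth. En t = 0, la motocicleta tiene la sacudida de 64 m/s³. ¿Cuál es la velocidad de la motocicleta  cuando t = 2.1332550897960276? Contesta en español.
Partiendo del snap s(t) = 128·exp(2·t), tomamos 3 antiderivadas. La antiderivada del snap, con j(0) = 64, da la sacudida: j(t) = 64·exp(2·t). La integral de la sacudida, con a(0) = 32, da la aceleración: a(t) = 32·exp(2·t). La antiderivada de la aceleración es la velocidad. Usando v(0) = 16, obtenemos v(t) = 16·exp(2·t). De la ecuación de la velocidad v(t) = 16·exp(2·t), sustituimos t = 2.1332550897960276 para obtener v = 1140.35956759908.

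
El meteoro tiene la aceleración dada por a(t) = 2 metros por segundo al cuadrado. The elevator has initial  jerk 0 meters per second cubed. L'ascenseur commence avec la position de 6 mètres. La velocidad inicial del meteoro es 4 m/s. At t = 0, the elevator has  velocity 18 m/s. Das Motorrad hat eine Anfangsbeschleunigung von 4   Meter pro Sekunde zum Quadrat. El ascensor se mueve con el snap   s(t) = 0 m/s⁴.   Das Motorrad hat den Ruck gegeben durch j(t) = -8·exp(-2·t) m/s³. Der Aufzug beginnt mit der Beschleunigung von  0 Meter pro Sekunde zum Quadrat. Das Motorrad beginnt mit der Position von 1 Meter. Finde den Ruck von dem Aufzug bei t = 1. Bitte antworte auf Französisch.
Pour résoudre ceci, nous devons prendre 1 primitive de notre équation du snap s(t) = 0. La primitive du snap, avec j(0) = 0, donne le jerk: j(t) = 0. De l'équation du jerk j(t) = 0, nous substituons t = 1 pour obtenir j = 0.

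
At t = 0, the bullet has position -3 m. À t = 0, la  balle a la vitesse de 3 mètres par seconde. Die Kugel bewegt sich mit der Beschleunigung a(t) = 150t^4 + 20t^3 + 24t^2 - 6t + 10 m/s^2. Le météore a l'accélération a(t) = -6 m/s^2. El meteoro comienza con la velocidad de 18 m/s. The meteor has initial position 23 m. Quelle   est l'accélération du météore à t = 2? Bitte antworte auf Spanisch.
Tenemos la aceleración a(t) = -6. Sustituyendo t = 2: a(2) = -6.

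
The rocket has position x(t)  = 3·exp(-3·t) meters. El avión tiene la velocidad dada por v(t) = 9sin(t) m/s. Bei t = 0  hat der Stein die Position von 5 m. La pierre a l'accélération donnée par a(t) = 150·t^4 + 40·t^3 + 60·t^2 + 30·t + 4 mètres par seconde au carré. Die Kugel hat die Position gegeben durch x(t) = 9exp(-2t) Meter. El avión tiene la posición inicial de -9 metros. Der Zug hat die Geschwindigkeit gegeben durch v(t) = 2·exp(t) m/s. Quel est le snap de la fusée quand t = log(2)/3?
En partant de la position x(t) = 3·exp(-3·t), nous prenons 4 dérivées. La dérivée de la position donne la vitesse: v(t) = -9·exp(-3·t). En dérivant la vitesse, nous obtenons l'accélération: a(t) = 27·exp(-3·t). La dérivée de l'accélération donne le jerk: j(t) = -81·exp(-3·t). En dérivant le jerk, nous obtenons le snap: s(t) = 243·exp(-3·t). En utilisant s(t) = 243·exp(-3·t) et en substituant t = log(2)/3, nous trouvons s = 243/2.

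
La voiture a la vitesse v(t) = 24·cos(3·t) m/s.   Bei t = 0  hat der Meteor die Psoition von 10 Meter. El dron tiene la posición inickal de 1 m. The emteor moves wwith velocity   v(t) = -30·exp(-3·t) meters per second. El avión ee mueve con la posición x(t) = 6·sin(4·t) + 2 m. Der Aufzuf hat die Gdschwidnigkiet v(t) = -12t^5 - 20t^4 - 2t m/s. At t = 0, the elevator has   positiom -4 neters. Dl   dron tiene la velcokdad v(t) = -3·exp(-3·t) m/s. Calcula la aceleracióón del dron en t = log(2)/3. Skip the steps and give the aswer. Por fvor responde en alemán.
a(log(2)/3) = 9/2.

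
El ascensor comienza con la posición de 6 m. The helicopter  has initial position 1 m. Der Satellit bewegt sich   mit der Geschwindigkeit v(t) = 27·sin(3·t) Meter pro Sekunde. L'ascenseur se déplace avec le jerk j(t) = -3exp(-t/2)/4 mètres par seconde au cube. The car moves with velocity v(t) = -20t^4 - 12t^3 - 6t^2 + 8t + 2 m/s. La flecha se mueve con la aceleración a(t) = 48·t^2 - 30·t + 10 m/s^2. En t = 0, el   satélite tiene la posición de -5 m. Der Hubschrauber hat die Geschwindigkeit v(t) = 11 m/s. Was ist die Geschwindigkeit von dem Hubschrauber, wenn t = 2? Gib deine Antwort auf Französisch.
En utilisant v(t) = 11 et en substituant t = 2, nous trouvons v = 11.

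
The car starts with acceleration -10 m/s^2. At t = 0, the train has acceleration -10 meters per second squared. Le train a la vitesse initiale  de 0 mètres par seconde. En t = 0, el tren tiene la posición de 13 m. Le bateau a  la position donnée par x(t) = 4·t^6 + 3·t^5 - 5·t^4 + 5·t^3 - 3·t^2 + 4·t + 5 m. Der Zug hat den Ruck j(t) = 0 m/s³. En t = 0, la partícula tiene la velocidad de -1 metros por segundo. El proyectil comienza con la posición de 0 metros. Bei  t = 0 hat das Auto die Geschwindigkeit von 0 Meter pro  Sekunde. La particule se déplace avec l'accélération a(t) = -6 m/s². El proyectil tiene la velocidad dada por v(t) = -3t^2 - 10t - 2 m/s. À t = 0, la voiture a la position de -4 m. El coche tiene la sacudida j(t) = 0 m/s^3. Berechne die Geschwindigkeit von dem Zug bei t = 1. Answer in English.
To solve this, we need to take 2 antiderivatives of our jerk equation j(t) = 0. Finding the integral of j(t) and using a(0) = -10: a(t) = -10. The antiderivative of acceleration is velocity. Using v(0) = 0, we get v(t) = -10·t. Using v(t) = -10·t and substituting t = 1, we find v = -10.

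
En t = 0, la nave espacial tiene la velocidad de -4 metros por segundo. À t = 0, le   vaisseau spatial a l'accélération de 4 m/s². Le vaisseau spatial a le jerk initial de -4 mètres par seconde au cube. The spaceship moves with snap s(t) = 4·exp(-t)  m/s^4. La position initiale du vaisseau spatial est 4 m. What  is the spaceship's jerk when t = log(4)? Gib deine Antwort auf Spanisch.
Partiendo del snap s(t) = 4·exp(-t), tomamos 1 integral. Tomando ∫s(t)dt y aplicando j(0) = -4, encontramos j(t) = -4·exp(-t). Tenemos la sacudida j(t) = -4·exp(-t). Sustituyendo t = log(4): j(log(4)) = -1.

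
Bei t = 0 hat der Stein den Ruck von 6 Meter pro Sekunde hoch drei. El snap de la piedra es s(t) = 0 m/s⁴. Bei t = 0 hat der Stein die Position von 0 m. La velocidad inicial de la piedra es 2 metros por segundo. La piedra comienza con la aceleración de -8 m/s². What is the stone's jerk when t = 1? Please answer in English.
To find the answer, we compute 1 integral of s(t) = 0. Integrating snap and using the initial condition j(0) = 6, we get j(t) = 6. We have jerk j(t) = 6. Substituting t = 1: j(1) = 6.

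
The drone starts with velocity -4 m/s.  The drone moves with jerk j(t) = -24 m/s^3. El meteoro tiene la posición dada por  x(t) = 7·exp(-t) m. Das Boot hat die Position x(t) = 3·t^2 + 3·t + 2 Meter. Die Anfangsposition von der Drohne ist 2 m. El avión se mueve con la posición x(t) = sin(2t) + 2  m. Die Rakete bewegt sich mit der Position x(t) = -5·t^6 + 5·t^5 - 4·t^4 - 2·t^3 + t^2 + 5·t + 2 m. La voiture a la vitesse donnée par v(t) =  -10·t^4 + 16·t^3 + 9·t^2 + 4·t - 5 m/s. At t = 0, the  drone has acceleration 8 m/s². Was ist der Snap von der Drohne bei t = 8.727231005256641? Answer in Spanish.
Para resolver esto, necesitamos tomar 1 derivada de nuestra ecuación de la sacudida j(t) = -24. Derivando la sacudida, obtenemos el snap: s(t) = 0. Tenemos el snap s(t) = 0. Sustituyendo t = 8.727231005256641: s(8.727231005256641) = 0.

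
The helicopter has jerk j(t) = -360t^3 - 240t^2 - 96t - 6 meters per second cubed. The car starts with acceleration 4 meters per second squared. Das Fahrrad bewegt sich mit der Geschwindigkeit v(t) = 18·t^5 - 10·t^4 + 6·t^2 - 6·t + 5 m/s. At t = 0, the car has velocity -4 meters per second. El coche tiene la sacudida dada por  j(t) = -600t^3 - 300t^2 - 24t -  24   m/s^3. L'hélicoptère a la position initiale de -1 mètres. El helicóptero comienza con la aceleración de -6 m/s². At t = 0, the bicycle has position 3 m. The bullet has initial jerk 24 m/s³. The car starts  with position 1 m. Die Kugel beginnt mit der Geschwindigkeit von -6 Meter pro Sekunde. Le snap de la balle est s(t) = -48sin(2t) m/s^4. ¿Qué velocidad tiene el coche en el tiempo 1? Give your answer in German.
Wir müssen die Stammfunktion unserer Gleichung für den Ruck j(t) = -600·t^3 - 300·t^2 - 24·t - 24 2-mal finden. Mit ∫j(t)dt und Anwendung von a(0) = 4, finden wir a(t) = -150·t^4 - 100·t^3 - 12·t^2 - 24·t + 4. Mit ∫a(t)dt und Anwendung von v(0) = -4, finden wir v(t) = -30·t^5 - 25·t^4 - 4·t^3 - 12·t^2 + 4·t - 4. Mit v(t) = -30·t^5 - 25·t^4 - 4·t^3 - 12·t^2 + 4·t - 4 und Einsetzen von t = 1, finden wir v = -71.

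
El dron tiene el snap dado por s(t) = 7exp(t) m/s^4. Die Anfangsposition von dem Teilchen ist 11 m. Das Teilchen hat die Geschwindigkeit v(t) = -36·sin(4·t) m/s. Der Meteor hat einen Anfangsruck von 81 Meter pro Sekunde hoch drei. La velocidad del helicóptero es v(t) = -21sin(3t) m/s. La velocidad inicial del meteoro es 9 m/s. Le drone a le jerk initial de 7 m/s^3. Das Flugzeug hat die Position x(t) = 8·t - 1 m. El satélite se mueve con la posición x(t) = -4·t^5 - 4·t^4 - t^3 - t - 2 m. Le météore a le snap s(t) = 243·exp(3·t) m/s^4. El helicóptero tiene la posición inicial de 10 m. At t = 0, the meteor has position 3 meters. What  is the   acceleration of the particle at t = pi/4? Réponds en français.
Nous devons dériver notre équation de la vitesse v(t) = -36·sin(4·t) 1 fois. En prenant d/dt de v(t), nous trouvons a(t) = -144·cos(4·t). Nous avons l'accélération a(t) = -144·cos(4·t). En substituant t = pi/4: a(pi/4) = 144.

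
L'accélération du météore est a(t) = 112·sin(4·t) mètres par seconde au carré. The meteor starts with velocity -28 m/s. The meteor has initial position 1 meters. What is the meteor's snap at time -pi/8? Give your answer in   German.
Ausgehend von der Beschleunigung a(t) = 112·sin(4·t), nehmen wir 2 Ableitungen. Durch Ableiten von der Beschleunigung erhalten wir den Ruck: j(t) = 448·cos(4·t). Die Ableitung von dem Ruck ergibt den Snap: s(t) = -1792·sin(4·t). Mit s(t) = -1792·sin(4·t) und Einsetzen von t = -pi/8, finden wir s = 1792.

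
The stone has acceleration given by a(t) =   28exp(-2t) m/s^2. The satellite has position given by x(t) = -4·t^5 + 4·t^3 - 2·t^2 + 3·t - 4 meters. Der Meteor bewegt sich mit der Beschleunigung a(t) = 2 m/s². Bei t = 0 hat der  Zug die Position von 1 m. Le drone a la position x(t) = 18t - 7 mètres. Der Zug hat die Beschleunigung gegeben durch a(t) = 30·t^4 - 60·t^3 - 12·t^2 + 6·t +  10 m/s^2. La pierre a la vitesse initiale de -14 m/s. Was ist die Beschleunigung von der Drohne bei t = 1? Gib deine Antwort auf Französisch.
Pour résoudre ceci, nous devons prendre 2 dérivées de notre équation de la position x(t) = 18·t - 7. En prenant d/dt de x(t), nous trouvons v(t) = 18. La dérivée de la vitesse donne l'accélération: a(t) = 0. En utilisant a(t) = 0 et en substituant t = 1, nous trouvons a = 0.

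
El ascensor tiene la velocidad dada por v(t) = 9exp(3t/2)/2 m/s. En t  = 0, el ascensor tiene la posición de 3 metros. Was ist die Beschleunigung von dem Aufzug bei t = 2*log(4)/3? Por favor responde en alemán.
Um dies zu lösen, müssen wir 1 Ableitung unserer Gleichung für die Geschwindigkeit v(t) = 9·exp(3·t/2)/2 nehmen. Die Ableitung von der Geschwindigkeit ergibt die Beschleunigung: a(t) = 27·exp(3·t/2)/4. Wir haben die Beschleunigung a(t) = 27·exp(3·t/2)/4. Durch Einsetzen von t = 2*log(4)/3: a(2*log(4)/3) = 27.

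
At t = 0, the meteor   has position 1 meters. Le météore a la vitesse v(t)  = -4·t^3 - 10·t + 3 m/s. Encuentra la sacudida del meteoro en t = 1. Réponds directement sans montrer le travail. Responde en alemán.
Der Ruck bei t = 1 ist j = -24.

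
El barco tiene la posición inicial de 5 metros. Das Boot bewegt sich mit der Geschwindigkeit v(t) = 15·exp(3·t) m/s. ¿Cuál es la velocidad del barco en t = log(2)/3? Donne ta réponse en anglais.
We have velocity v(t) = 15·exp(3·t). Substituting t = log(2)/3: v(log(2)/3) = 30.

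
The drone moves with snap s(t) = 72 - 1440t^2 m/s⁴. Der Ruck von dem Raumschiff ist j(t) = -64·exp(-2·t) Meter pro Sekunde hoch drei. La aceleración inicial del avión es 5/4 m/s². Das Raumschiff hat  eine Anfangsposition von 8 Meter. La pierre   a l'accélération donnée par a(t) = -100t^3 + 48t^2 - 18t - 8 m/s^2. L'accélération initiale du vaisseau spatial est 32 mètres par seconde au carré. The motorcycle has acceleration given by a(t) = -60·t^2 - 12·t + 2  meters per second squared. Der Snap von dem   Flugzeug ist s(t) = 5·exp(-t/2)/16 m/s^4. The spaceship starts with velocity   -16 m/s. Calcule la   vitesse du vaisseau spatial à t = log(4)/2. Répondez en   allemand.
Wir müssen das Integral unserer Gleichung für den Ruck j(t) = -64·exp(-2·t) 2-mal finden. Mit ∫j(t)dt und Anwendung von a(0) = 32, finden wir a(t) = 32·exp(-2·t). Durch Integration von der Beschleunigung und Verwendung der Anfangsbedingung v(0) = -16, erhalten wir v(t) = -16·exp(-2·t). Aus der Gleichung für die Geschwindigkeit v(t) = -16·exp(-2·t), setzen wir t = log(4)/2 ein und erhalten v = -4.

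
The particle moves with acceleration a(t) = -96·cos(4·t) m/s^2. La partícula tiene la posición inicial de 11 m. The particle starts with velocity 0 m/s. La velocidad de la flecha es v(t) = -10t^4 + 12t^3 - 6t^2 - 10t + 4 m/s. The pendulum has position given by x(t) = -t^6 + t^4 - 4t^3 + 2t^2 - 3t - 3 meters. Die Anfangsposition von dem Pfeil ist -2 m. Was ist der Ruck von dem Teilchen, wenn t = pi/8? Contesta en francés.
Nous devons dériver notre équation de l'accélération a(t) = -96·cos(4·t) 1 fois. La dérivée de l'accélération donne le jerk: j(t) = 384·sin(4·t). De l'équation du jerk j(t) = 384·sin(4·t), nous substituons t = pi/8 pour obtenir j = 384.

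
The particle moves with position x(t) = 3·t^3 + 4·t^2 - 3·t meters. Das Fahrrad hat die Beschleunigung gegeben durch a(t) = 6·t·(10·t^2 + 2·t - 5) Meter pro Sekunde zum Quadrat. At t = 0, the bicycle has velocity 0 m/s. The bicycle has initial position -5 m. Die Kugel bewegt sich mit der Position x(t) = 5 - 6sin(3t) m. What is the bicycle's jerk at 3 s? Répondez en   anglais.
We must differentiate our acceleration equation a(t) = 6·t·(10·t^2 + 2·t - 5) 1 time. Taking d/dt of a(t), we find j(t) = 60·t^2 + 6·t·(20·t + 2) + 12·t - 30. Using j(t) = 60·t^2 + 6·t·(20·t + 2) + 12·t - 30 and substituting t = 3, we find j = 1662.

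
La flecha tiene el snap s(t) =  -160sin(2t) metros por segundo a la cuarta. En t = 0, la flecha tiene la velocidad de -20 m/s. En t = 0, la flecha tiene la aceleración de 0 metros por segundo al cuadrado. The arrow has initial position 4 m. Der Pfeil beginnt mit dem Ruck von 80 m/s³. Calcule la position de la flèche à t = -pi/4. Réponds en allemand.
Um dies zu lösen, müssen wir 4 Stammfunktionen unserer Gleichung für den Snap s(t) = -160·sin(2·t) finden. Das Integral von dem Snap ist der Ruck. Mit j(0) = 80 erhalten wir j(t) = 80·cos(2·t). Durch Integration von dem Ruck und Verwendung der Anfangsbedingung a(0) = 0, erhalten wir a(t) = 40·sin(2·t). Die Stammfunktion von der Beschleunigung ist die Geschwindigkeit. Mit v(0) = -20 erhalten wir v(t) = -20·cos(2·t). Mit ∫v(t)dt und Anwendung von x(0) = 4, finden wir x(t) = 4 - 10·sin(2·t). Mit x(t) = 4 - 10·sin(2·t) und Einsetzen von t = -pi/4, finden wir x = 14.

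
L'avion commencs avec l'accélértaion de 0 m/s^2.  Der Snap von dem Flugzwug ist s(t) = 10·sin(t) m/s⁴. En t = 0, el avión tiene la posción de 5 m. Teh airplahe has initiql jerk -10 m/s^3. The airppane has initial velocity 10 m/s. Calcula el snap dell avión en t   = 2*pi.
Usando s(t) = 10·sin(t) y sustituyendo t = 2*pi, encontramos s = 0.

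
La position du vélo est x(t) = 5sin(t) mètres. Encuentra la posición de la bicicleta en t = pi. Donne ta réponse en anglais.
We have position x(t) = 5·sin(t). Substituting t = pi: x(pi) = 0.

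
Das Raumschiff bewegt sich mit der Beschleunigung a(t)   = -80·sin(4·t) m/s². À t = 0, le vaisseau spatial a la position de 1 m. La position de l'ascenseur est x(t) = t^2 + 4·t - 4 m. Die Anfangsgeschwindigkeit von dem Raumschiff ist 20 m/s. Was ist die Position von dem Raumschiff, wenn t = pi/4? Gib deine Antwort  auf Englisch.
We must find the antiderivative of our acceleration equation a(t) = -80·sin(4·t) 2 times. The antiderivative of acceleration is velocity. Using v(0) = 20, we get v(t) = 20·cos(4·t). The integral of velocity is position. Using x(0) = 1, we get x(t) = 5·sin(4·t) + 1. Using x(t) = 5·sin(4·t) + 1 and substituting t = pi/4, we find x = 1.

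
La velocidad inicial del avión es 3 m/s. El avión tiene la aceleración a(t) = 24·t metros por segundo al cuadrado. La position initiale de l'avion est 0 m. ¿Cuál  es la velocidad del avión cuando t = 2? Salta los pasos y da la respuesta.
La velocidad en t = 2 es v = 51.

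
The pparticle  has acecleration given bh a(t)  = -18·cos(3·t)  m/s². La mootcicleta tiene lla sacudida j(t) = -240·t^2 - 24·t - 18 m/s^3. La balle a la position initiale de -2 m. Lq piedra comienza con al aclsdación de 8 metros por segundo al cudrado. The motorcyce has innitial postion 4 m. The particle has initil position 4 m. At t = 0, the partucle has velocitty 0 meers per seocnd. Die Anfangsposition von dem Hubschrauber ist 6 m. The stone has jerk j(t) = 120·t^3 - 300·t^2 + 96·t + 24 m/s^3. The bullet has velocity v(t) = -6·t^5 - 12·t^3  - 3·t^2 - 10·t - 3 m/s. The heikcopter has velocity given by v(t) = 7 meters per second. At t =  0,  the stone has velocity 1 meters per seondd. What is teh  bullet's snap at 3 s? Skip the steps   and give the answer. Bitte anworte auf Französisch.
La réponse est -3312.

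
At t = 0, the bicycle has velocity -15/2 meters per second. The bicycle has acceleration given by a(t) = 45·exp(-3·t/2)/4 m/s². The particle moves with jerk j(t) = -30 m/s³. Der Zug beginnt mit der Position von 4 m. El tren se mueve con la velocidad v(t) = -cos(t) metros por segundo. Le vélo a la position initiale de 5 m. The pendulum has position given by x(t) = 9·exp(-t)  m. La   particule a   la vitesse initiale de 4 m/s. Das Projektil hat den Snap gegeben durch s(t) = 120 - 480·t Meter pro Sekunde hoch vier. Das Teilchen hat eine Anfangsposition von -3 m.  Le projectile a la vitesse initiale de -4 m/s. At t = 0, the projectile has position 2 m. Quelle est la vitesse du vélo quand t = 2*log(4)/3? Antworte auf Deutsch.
Wir müssen das Integral unserer Gleichung für die Beschleunigung a(t) = 45·exp(-3·t/2)/4 1-mal finden. Mit ∫a(t)dt und Anwendung von v(0) = -15/2, finden wir v(t) = -15·exp(-3·t/2)/2. Aus der Gleichung für die Geschwindigkeit v(t) = -15·exp(-3·t/2)/2, setzen wir t = 2*log(4)/3 ein und erhalten v = -15/8.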